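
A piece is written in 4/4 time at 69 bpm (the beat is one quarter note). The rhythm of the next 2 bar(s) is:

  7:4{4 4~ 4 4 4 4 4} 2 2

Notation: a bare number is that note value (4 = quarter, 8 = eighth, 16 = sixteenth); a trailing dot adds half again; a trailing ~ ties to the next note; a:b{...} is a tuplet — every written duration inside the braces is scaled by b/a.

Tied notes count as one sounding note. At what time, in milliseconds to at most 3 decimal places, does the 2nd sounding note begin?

1. 0.0ms @ 0 + 496.894ms (4/7)
2. 496.894ms @ 4/7 + 993.789ms (8/7)
3. 1490.683ms @ 12/7 + 496.894ms (4/7)
4. 1987.578ms @ 16/7 + 496.894ms (4/7)
5. 2484.472ms @ 20/7 + 496.894ms (4/7)
6. 2981.366ms @ 24/7 + 496.894ms (4/7)
7. 3478.261ms @ 4 + 1739.13ms (2)
8. 5217.391ms @ 6 + 1739.13ms (2)

note 2 onset = 4/7b = 496.894ms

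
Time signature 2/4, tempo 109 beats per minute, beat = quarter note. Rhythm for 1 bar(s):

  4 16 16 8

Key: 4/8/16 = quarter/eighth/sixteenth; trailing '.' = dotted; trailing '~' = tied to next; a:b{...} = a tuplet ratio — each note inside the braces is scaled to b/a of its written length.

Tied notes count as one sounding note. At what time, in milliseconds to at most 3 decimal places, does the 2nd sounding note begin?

note 2 onset = 1b = 550.459ms

1. 0.0ms @ 0 + 550.459ms (1)
2. 550.459ms @ 1 + 137.615ms (1/4)
3. 688.073ms @ 5/4 + 137.615ms (1/4)
4. 825.688ms @ 3/2 + 275.229ms (1/2)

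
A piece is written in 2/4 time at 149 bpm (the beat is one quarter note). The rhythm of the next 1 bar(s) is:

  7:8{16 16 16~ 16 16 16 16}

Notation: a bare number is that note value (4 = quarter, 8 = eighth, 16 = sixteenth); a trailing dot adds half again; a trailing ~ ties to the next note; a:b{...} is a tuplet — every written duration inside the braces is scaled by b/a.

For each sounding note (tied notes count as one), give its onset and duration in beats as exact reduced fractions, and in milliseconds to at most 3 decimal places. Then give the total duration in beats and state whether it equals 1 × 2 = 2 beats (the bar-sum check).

1) 0.0ms=0b +115.053ms=2/7b
2) 115.053ms=2/7b +115.053ms=2/7b
3) 230.105ms=4/7b +230.105ms=4/7b
4) 460.211ms=8/7b +115.053ms=2/7b
5) 575.264ms=10/7b +115.053ms=2/7b
6) 690.316ms=12/7b +115.053ms=2/7b
Σ=2b of 2 (149bpm 2/4) — PASS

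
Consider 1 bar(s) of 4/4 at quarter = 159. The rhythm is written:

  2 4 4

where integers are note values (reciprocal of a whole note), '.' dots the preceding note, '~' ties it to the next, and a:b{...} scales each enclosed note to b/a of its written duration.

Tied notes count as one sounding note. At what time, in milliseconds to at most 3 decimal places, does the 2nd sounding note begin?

note 2 onset = 2b = 754.717ms

1. 0.0ms @ 0 + 754.717ms (2)
2. 754.717ms @ 2 + 377.358ms (1)
3. 1132.075ms @ 3 + 377.358ms (1)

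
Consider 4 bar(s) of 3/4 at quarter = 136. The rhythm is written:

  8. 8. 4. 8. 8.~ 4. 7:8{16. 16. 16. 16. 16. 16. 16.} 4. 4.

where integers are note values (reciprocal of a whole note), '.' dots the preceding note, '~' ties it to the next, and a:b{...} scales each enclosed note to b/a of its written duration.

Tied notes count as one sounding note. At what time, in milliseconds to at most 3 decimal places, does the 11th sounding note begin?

1. 0.0ms @ 0 + 330.882ms (3/4)
2. 330.882ms @ 3/4 + 330.882ms (3/4)
3. 661.765ms @ 3/2 + 661.765ms (3/2)
4. 1323.529ms @ 3 + 330.882ms (3/4)
5. 1654.412ms @ 15/4 + 992.647ms (9/4)
6. 2647.059ms @ 6 + 189.076ms (3/7)
7. 2836.134ms @ 45/7 + 189.076ms (3/7)
8. 3025.21ms @ 48/7 + 189.076ms (3/7)
9. 3214.286ms @ 51/7 + 189.076ms (3/7)
10. 3403.361ms @ 54/7 + 189.076ms (3/7)
11. 3592.437ms @ 57/7 + 189.076ms (3/7)
12. 3781.513ms @ 60/7 + 189.076ms (3/7)
13. 3970.588ms @ 9 + 661.765ms (3/2)
14. 4632.353ms @ 21/2 + 661.765ms (3/2)

note 11 onset = 57/7b = 3592.437ms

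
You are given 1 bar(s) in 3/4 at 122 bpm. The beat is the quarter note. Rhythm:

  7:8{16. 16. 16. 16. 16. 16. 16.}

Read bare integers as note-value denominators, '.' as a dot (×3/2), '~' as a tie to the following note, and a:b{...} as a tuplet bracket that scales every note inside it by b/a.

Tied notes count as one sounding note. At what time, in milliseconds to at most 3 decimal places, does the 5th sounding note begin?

note 5 onset = 12/7b = 843.091ms

1. 0.0ms @ 0 + 210.773ms (3/7)
2. 210.773ms @ 3/7 + 210.773ms (3/7)
3. 421.546ms @ 6/7 + 210.773ms (3/7)
4. 632.319ms @ 9/7 + 210.773ms (3/7)
5. 843.091ms @ 12/7 + 210.773ms (3/7)
6. 1053.864ms @ 15/7 + 210.773ms (3/7)
7. 1264.637ms @ 18/7 + 210.773ms (3/7)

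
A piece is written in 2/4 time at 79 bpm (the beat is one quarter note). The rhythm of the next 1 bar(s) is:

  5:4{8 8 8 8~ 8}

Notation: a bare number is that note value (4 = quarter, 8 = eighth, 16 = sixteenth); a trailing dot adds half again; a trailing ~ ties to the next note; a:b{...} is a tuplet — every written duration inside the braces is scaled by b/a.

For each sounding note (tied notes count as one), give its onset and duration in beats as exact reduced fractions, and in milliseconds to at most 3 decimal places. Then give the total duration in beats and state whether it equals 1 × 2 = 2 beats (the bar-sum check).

1) 0.0ms=0b +303.797ms=2/5b
2) 303.797ms=2/5b +303.797ms=2/5b
3) 607.595ms=4/5b +303.797ms=2/5b
4) 911.392ms=6/5b +607.595ms=4/5b
Σ=2b of 2 (79bpm 2/4) — PASS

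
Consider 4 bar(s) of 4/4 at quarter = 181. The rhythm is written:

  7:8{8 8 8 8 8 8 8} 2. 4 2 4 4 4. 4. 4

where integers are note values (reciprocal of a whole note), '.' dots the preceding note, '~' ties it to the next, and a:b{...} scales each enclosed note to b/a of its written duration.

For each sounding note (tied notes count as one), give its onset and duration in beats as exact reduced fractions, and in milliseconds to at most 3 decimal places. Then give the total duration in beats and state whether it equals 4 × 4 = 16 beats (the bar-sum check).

1) 0.0ms=0b +189.424ms=4/7b
2) 189.424ms=4/7b +189.424ms=4/7b
3) 378.848ms=8/7b +189.424ms=4/7b
4) 568.272ms=12/7b +189.424ms=4/7b
5) 757.695ms=16/7b +189.424ms=4/7b
6) 947.119ms=20/7b +189.424ms=4/7b
7) 1136.543ms=24/7b +189.424ms=4/7b
8) 1325.967ms=4b +994.475ms=3b
9) 2320.442ms=7b +331.492ms=1b
10) 2651.934ms=8b +662.983ms=2b
11) 3314.917ms=10b +331.492ms=1b
12) 3646.409ms=11b +331.492ms=1b
13) 3977.901ms=12b +497.238ms=3/2b
14) 4475.138ms=27/2b +497.238ms=3/2b
15) 4972.376ms=15b +331.492ms=1b
Σ=16b of 16 (181bpm 4/4) — PASS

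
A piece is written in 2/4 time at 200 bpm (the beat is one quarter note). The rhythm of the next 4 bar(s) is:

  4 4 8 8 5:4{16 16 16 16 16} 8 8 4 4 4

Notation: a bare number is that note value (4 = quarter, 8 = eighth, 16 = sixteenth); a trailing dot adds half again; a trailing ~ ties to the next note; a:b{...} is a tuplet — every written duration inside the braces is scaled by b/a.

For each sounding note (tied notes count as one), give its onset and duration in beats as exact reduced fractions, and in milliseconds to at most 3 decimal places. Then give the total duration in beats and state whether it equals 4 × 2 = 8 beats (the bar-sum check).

1) 0.0ms=0b +300.0ms=1b
2) 300.0ms=1b +300.0ms=1b
3) 600.0ms=2b +150.0ms=1/2b
4) 750.0ms=5/2b +150.0ms=1/2b
5) 900.0ms=3b +60.0ms=1/5b
6) 960.0ms=16/5b +60.0ms=1/5b
7) 1020.0ms=17/5b +60.0ms=1/5b
8) 1080.0ms=18/5b +60.0ms=1/5b
9) 1140.0ms=19/5b +60.0ms=1/5b
10) 1200.0ms=4b +150.0ms=1/2b
11) 1350.0ms=9/2b +150.0ms=1/2b
12) 1500.0ms=5b +300.0ms=1b
13) 1800.0ms=6b +300.0ms=1b
14) 2100.0ms=7b +300.0ms=1b
Σ=8b of 8 (200bpm 2/4) — PASS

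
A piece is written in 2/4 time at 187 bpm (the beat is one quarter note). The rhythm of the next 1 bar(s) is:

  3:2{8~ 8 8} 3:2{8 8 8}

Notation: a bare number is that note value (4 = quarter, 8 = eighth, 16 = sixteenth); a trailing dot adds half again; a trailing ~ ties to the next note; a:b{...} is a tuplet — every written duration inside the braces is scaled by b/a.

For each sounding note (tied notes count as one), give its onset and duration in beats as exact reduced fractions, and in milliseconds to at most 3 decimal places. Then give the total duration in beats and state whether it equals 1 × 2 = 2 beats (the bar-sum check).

1) 0.0ms=0b +213.904ms=2/3b
2) 213.904ms=2/3b +106.952ms=1/3b
3) 320.856ms=1b +106.952ms=1/3b
4) 427.807ms=4/3b +106.952ms=1/3b
5) 534.759ms=5/3b +106.952ms=1/3b
Σ=2b of 2 (187bpm 2/4) — PASS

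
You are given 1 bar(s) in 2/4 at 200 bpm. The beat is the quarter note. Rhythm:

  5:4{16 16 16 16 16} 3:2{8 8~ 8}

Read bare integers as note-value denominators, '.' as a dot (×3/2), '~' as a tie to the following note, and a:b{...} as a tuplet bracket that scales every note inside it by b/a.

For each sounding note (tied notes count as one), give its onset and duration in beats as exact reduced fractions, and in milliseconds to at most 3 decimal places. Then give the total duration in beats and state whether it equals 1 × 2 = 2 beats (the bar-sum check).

1) 0.0ms=0b +60.0ms=1/5b
2) 60.0ms=1/5b +60.0ms=1/5b
3) 120.0ms=2/5b +60.0ms=1/5b
4) 180.0ms=3/5b +60.0ms=1/5b
5) 240.0ms=4/5b +60.0ms=1/5b
6) 300.0ms=1b +100.0ms=1/3b
7) 400.0ms=4/3b +200.0ms=2/3b
Σ=2b of 2 (200bpm 2/4) — PASS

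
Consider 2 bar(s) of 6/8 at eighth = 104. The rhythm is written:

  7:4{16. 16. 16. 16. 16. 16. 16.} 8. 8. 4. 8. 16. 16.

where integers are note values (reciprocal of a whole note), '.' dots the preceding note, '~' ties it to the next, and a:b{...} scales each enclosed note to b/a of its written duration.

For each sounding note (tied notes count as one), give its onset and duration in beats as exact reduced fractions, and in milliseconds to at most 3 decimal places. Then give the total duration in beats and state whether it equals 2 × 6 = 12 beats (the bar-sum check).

1) 0.0ms=0b +247.253ms=3/7b
2) 247.253ms=3/7b +247.253ms=3/7b
3) 494.505ms=6/7b +247.253ms=3/7b
4) 741.758ms=9/7b +247.253ms=3/7b
5) 989.011ms=12/7b +247.253ms=3/7b
6) 1236.264ms=15/7b +247.253ms=3/7b
7) 1483.516ms=18/7b +247.253ms=3/7b
8) 1730.769ms=3b +865.385ms=3/2b
9) 2596.154ms=9/2b +865.385ms=3/2b
10) 3461.538ms=6b +1730.769ms=3b
11) 5192.308ms=9b +865.385ms=3/2b
12) 6057.692ms=21/2b +432.692ms=3/4b
13) 6490.385ms=45/4b +432.692ms=3/4b
Σ=12b of 12 (104bpm 6/8) — PASS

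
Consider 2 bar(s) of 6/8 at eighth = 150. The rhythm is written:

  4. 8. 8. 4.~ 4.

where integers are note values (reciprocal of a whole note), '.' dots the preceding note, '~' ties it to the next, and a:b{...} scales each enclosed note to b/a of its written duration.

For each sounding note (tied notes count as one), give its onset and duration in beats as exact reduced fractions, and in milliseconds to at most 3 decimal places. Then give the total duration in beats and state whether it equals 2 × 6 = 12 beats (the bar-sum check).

1) 0.0ms=0b +1200.0ms=3b
2) 1200.0ms=3b +600.0ms=3/2b
3) 1800.0ms=9/2b +600.0ms=3/2b
4) 2400.0ms=6b +2400.0ms=6b
Σ=12b of 12 (150bpm 6/8) — PASS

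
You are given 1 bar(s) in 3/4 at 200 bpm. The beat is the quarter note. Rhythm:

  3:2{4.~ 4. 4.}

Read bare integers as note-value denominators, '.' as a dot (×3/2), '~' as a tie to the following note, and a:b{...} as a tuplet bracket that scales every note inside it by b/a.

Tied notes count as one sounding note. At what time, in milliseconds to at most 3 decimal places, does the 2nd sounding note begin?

1. 0.0ms @ 0 + 600.0ms (2)
2. 600.0ms @ 2 + 300.0ms (1)

note 2 onset = 2b = 600.0ms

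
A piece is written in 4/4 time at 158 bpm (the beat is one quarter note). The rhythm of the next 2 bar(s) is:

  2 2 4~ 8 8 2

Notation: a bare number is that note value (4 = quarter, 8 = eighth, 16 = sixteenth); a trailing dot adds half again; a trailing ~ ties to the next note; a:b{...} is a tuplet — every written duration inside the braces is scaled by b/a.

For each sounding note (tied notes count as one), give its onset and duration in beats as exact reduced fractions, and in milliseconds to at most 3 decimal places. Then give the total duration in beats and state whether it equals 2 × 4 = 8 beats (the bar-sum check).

1) 0.0ms=0b +759.494ms=2b
2) 759.494ms=2b +759.494ms=2b
3) 1518.987ms=4b +569.62ms=3/2b
4) 2088.608ms=11/2b +189.873ms=1/2b
5) 2278.481ms=6b +759.494ms=2b
Σ=8b of 8 (158bpm 4/4) — PASS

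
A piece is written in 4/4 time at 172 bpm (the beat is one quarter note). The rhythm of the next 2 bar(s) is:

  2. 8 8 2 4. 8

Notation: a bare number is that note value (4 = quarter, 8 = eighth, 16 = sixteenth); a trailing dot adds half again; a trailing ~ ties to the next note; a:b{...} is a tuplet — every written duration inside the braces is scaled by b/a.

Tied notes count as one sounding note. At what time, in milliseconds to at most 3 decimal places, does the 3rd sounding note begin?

note 3 onset = 7/2b = 1220.93ms

1. 0.0ms @ 0 + 1046.512ms (3)
2. 1046.512ms @ 3 + 174.419ms (1/2)
3. 1220.93ms @ 7/2 + 174.419ms (1/2)
4. 1395.349ms @ 4 + 697.674ms (2)
5. 2093.023ms @ 6 + 523.256ms (3/2)
6. 2616.279ms @ 15/2 + 174.419ms (1/2)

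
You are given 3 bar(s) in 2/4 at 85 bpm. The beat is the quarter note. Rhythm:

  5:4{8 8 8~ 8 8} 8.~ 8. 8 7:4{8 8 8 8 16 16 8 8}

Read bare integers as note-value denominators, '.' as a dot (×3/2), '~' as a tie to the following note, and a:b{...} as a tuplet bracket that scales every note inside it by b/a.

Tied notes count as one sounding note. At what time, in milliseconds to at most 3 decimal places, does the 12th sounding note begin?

1. 0.0ms @ 0 + 282.353ms (2/5)
2. 282.353ms @ 2/5 + 282.353ms (2/5)
3. 564.706ms @ 4/5 + 564.706ms (4/5)
4. 1129.412ms @ 8/5 + 282.353ms (2/5)
5. 1411.765ms @ 2 + 1058.824ms (3/2)
6. 2470.588ms @ 7/2 + 352.941ms (1/2)
7. 2823.529ms @ 4 + 201.681ms (2/7)
8. 3025.21ms @ 30/7 + 201.681ms (2/7)
9. 3226.891ms @ 32/7 + 201.681ms (2/7)
10. 3428.571ms @ 34/7 + 201.681ms (2/7)
11. 3630.252ms @ 36/7 + 100.84ms (1/7)
12. 3731.092ms @ 37/7 + 100.84ms (1/7)
13. 3831.933ms @ 38/7 + 201.681ms (2/7)
14. 4033.613ms @ 40/7 + 201.681ms (2/7)

note 12 onset = 37/7b = 3731.092ms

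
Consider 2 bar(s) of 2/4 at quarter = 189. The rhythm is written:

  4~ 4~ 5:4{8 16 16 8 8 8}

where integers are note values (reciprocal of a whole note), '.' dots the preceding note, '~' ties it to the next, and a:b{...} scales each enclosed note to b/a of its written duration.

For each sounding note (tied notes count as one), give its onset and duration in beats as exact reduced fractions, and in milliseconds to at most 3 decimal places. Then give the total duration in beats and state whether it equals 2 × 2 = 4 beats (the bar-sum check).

1) 0.0ms=0b +761.905ms=12/5b
2) 761.905ms=12/5b +63.492ms=1/5b
3) 825.397ms=13/5b +63.492ms=1/5b
4) 888.889ms=14/5b +126.984ms=2/5b
5) 1015.873ms=16/5b +126.984ms=2/5b
6) 1142.857ms=18/5b +126.984ms=2/5b
Σ=4b of 4 (189bpm 2/4) — PASS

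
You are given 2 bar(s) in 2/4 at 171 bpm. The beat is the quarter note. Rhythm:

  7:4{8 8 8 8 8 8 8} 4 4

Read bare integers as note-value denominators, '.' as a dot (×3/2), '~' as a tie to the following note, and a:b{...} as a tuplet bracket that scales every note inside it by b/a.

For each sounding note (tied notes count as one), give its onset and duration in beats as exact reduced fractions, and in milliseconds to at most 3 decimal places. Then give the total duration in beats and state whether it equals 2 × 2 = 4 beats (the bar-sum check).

1) 0.0ms=0b +100.251ms=2/7b
2) 100.251ms=2/7b +100.251ms=2/7b
3) 200.501ms=4/7b +100.251ms=2/7b
4) 300.752ms=6/7b +100.251ms=2/7b
5) 401.003ms=8/7b +100.251ms=2/7b
6) 501.253ms=10/7b +100.251ms=2/7b
7) 601.504ms=12/7b +100.251ms=2/7b
8) 701.754ms=2b +350.877ms=1b
9) 1052.632ms=3b +350.877ms=1b
Σ=4b of 4 (171bpm 2/4) — PASS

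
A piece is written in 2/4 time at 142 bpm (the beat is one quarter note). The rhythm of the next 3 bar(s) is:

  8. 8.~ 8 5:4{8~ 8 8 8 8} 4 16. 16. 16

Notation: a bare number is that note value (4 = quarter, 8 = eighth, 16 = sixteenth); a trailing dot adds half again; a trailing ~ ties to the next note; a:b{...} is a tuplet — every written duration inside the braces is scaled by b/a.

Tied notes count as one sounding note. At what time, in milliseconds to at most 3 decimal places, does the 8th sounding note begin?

1. 0.0ms @ 0 + 316.901ms (3/4)
2. 316.901ms @ 3/4 + 528.169ms (5/4)
3. 845.07ms @ 2 + 338.028ms (4/5)
4. 1183.099ms @ 14/5 + 169.014ms (2/5)
5. 1352.113ms @ 16/5 + 169.014ms (2/5)
6. 1521.127ms @ 18/5 + 169.014ms (2/5)
7. 1690.141ms @ 4 + 422.535ms (1)
8. 2112.676ms @ 5 + 158.451ms (3/8)
9. 2271.127ms @ 43/8 + 158.451ms (3/8)
10. 2429.577ms @ 23/4 + 105.634ms (1/4)

note 8 onset = 5b = 2112.676ms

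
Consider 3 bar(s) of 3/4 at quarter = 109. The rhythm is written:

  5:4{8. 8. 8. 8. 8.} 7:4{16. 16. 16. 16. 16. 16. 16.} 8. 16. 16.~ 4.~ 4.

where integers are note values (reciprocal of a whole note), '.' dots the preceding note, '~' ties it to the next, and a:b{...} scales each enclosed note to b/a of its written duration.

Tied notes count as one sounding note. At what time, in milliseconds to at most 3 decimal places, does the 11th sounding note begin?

note 11 onset = 57/14b = 2241.153ms

1. 0.0ms @ 0 + 330.275ms (3/5)
2. 330.275ms @ 3/5 + 330.275ms (3/5)
3. 660.55ms @ 6/5 + 330.275ms (3/5)
4. 990.826ms @ 9/5 + 330.275ms (3/5)
5. 1321.101ms @ 12/5 + 330.275ms (3/5)
6. 1651.376ms @ 3 + 117.955ms (3/14)
7. 1769.332ms @ 45/14 + 117.955ms (3/14)
8. 1887.287ms @ 24/7 + 117.955ms (3/14)
9. 2005.242ms @ 51/14 + 117.955ms (3/14)
10. 2123.198ms @ 27/7 + 117.955ms (3/14)
11. 2241.153ms @ 57/14 + 117.955ms (3/14)
12. 2359.109ms @ 30/7 + 117.955ms (3/14)
13. 2477.064ms @ 9/2 + 412.844ms (3/4)
14. 2889.908ms @ 21/4 + 206.422ms (3/8)
15. 3096.33ms @ 45/8 + 1857.798ms (27/8)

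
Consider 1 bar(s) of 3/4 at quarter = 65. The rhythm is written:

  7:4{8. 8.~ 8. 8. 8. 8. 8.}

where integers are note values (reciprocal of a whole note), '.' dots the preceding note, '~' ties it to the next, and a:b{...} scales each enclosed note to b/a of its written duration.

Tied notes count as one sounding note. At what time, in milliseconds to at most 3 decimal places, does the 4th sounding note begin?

1. 0.0ms @ 0 + 395.604ms (3/7)
2. 395.604ms @ 3/7 + 791.209ms (6/7)
3. 1186.813ms @ 9/7 + 395.604ms (3/7)
4. 1582.418ms @ 12/7 + 395.604ms (3/7)
5. 1978.022ms @ 15/7 + 395.604ms (3/7)
6. 2373.626ms @ 18/7 + 395.604ms (3/7)

note 4 onset = 12/7b = 1582.418ms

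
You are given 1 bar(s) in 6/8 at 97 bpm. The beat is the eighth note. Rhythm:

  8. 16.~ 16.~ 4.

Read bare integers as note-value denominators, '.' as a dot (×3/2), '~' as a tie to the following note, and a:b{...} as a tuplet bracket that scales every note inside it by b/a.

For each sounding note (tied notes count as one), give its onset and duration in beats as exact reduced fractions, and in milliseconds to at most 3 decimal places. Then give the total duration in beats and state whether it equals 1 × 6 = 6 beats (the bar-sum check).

1) 0.0ms=0b +927.835ms=3/2b
2) 927.835ms=3/2b +2783.505ms=9/2b
Σ=6b of 6 (97bpm 6/8) — PASS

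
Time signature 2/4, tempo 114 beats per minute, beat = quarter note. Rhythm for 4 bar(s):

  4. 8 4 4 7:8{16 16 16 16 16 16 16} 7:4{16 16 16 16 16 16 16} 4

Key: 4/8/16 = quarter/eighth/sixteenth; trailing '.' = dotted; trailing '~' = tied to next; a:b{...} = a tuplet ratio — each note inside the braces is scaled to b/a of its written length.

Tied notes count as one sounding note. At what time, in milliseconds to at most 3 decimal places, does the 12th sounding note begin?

1. 0.0ms @ 0 + 789.474ms (3/2)
2. 789.474ms @ 3/2 + 263.158ms (1/2)
3. 1052.632ms @ 2 + 526.316ms (1)
4. 1578.947ms @ 3 + 526.316ms (1)
5. 2105.263ms @ 4 + 150.376ms (2/7)
6. 2255.639ms @ 30/7 + 150.376ms (2/7)
7. 2406.015ms @ 32/7 + 150.376ms (2/7)
8. 2556.391ms @ 34/7 + 150.376ms (2/7)
9. 2706.767ms @ 36/7 + 150.376ms (2/7)
10. 2857.143ms @ 38/7 + 150.376ms (2/7)
11. 3007.519ms @ 40/7 + 150.376ms (2/7)
12. 3157.895ms @ 6 + 75.188ms (1/7)
13. 3233.083ms @ 43/7 + 75.188ms (1/7)
14. 3308.271ms @ 44/7 + 75.188ms (1/7)
15. 3383.459ms @ 45/7 + 75.188ms (1/7)
16. 3458.647ms @ 46/7 + 75.188ms (1/7)
17. 3533.835ms @ 47/7 + 75.188ms (1/7)
18. 3609.023ms @ 48/7 + 75.188ms (1/7)
19. 3684.211ms @ 7 + 526.316ms (1)

note 12 onset = 6b = 3157.895ms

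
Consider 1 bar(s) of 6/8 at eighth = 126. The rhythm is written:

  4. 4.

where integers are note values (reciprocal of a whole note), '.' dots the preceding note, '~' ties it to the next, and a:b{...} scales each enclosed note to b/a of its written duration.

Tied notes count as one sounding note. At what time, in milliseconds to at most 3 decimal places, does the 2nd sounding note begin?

note 2 onset = 3b = 1428.571ms

1. 0.0ms @ 0 + 1428.571ms (3)
2. 1428.571ms @ 3 + 1428.571ms (3)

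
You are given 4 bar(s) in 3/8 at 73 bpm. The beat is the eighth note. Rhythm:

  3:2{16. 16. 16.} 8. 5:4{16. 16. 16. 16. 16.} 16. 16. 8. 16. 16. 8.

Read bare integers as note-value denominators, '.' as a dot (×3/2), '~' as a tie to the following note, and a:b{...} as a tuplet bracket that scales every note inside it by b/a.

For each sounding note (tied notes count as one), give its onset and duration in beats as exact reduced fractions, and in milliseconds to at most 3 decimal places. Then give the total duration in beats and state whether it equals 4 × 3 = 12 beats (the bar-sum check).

1) 0.0ms=0b +410.959ms=1/2b
2) 410.959ms=1/2b +410.959ms=1/2b
3) 821.918ms=1b +410.959ms=1/2b
4) 1232.877ms=3/2b +1232.877ms=3/2b
5) 2465.753ms=3b +493.151ms=3/5b
6) 2958.904ms=18/5b +493.151ms=3/5b
7) 3452.055ms=21/5b +493.151ms=3/5b
8) 3945.205ms=24/5b +493.151ms=3/5b
9) 4438.356ms=27/5b +493.151ms=3/5b
10) 4931.507ms=6b +616.438ms=3/4b
11) 5547.945ms=27/4b +616.438ms=3/4b
12) 6164.384ms=15/2b +1232.877ms=3/2b
13) 7397.26ms=9b +616.438ms=3/4b
14) 8013.699ms=39/4b +616.438ms=3/4b
15) 8630.137ms=21/2b +1232.877ms=3/2b
Σ=12b of 12 (73bpm 3/8) — PASS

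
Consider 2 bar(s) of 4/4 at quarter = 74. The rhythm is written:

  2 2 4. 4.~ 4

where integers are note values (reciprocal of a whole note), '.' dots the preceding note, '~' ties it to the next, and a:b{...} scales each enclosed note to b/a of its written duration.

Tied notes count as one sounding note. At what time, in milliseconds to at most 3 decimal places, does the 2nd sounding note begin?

1. 0.0ms @ 0 + 1621.622ms (2)
2. 1621.622ms @ 2 + 1621.622ms (2)
3. 3243.243ms @ 4 + 1216.216ms (3/2)
4. 4459.459ms @ 11/2 + 2027.027ms (5/2)

note 2 onset = 2b = 1621.622ms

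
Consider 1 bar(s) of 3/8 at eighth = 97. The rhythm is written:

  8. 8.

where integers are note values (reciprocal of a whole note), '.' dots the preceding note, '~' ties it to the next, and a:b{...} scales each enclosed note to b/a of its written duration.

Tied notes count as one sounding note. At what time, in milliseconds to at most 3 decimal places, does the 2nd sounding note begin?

note 2 onset = 3/2b = 927.835ms

1. 0.0ms @ 0 + 927.835ms (3/2)
2. 927.835ms @ 3/2 + 927.835ms (3/2)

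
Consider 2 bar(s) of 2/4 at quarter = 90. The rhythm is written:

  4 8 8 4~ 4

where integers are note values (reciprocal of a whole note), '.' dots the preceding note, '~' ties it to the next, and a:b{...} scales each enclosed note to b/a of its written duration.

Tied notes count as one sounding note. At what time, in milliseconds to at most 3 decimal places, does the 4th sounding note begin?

1. 0.0ms @ 0 + 666.667ms (1)
2. 666.667ms @ 1 + 333.333ms (1/2)
3. 1000.0ms @ 3/2 + 333.333ms (1/2)
4. 1333.333ms @ 2 + 1333.333ms (2)

note 4 onset = 2b = 1333.333ms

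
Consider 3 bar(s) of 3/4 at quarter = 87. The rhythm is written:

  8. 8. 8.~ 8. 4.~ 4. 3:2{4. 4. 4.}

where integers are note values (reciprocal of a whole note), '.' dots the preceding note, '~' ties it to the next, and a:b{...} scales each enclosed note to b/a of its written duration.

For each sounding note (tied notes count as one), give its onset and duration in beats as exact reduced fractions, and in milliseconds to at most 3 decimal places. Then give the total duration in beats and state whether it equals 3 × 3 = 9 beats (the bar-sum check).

1) 0.0ms=0b +517.241ms=3/4b
2) 517.241ms=3/4b +517.241ms=3/4b
3) 1034.483ms=3/2b +1034.483ms=3/2b
4) 2068.966ms=3b +2068.966ms=3b
5) 4137.931ms=6b +689.655ms=1b
6) 4827.586ms=7b +689.655ms=1b
7) 5517.241ms=8b +689.655ms=1b
Σ=9b of 9 (87bpm 3/4) — PASS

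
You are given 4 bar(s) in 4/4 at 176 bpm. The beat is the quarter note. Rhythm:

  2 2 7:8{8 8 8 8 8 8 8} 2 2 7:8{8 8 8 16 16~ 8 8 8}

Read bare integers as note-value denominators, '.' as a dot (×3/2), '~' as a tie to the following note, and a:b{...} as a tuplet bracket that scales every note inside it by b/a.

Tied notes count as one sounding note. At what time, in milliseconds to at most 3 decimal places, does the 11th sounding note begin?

note 11 onset = 10b = 3409.091ms

1. 0.0ms @ 0 + 681.818ms (2)
2. 681.818ms @ 2 + 681.818ms (2)
3. 1363.636ms @ 4 + 194.805ms (4/7)
4. 1558.442ms @ 32/7 + 194.805ms (4/7)
5. 1753.247ms @ 36/7 + 194.805ms (4/7)
6. 1948.052ms @ 40/7 + 194.805ms (4/7)
7. 2142.857ms @ 44/7 + 194.805ms (4/7)
8. 2337.662ms @ 48/7 + 194.805ms (4/7)
9. 2532.468ms @ 52/7 + 194.805ms (4/7)
10. 2727.273ms @ 8 + 681.818ms (2)
11. 3409.091ms @ 10 + 681.818ms (2)
12. 4090.909ms @ 12 + 194.805ms (4/7)
13. 4285.714ms @ 88/7 + 194.805ms (4/7)
14. 4480.519ms @ 92/7 + 194.805ms (4/7)
15. 4675.325ms @ 96/7 + 97.403ms (2/7)
16. 4772.727ms @ 14 + 292.208ms (6/7)
17. 5064.935ms @ 104/7 + 194.805ms (4/7)
18. 5259.74ms @ 108/7 + 194.805ms (4/7)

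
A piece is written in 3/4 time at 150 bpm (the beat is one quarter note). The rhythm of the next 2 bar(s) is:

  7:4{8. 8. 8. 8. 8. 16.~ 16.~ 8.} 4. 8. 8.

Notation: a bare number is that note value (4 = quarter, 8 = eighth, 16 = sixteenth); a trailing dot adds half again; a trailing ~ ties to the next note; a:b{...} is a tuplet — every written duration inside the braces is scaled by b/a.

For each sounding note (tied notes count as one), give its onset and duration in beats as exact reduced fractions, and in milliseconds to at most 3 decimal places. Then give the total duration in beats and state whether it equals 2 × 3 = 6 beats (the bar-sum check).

1) 0.0ms=0b +171.429ms=3/7b
2) 171.429ms=3/7b +171.429ms=3/7b
3) 342.857ms=6/7b +171.429ms=3/7b
4) 514.286ms=9/7b +171.429ms=3/7b
5) 685.714ms=12/7b +171.429ms=3/7b
6) 857.143ms=15/7b +342.857ms=6/7b
7) 1200.0ms=3b +600.0ms=3/2b
8) 1800.0ms=9/2b +300.0ms=3/4b
9) 2100.0ms=21/4b +300.0ms=3/4b
Σ=6b of 6 (150bpm 3/4) — PASS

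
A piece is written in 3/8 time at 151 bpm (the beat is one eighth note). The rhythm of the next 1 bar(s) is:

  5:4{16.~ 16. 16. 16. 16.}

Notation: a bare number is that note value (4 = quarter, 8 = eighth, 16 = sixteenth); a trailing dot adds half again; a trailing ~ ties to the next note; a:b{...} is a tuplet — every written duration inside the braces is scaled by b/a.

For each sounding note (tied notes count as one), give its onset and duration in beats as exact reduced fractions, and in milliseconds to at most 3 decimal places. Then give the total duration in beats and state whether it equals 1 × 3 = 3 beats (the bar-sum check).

1) 0.0ms=0b +476.821ms=6/5b
2) 476.821ms=6/5b +238.411ms=3/5b
3) 715.232ms=9/5b +238.411ms=3/5b
4) 953.642ms=12/5b +238.411ms=3/5b
Σ=3b of 3 (151bpm 3/8) — PASS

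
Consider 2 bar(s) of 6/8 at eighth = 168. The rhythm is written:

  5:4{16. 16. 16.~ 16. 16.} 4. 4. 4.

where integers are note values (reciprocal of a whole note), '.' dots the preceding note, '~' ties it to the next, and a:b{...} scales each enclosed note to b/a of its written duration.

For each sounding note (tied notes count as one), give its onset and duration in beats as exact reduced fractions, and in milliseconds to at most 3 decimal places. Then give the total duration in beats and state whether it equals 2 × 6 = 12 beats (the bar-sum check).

1) 0.0ms=0b +214.286ms=3/5b
2) 214.286ms=3/5b +214.286ms=3/5b
3) 428.571ms=6/5b +428.571ms=6/5b
4) 857.143ms=12/5b +214.286ms=3/5b
5) 1071.429ms=3b +1071.429ms=3b
6) 2142.857ms=6b +1071.429ms=3b
7) 3214.286ms=9b +1071.429ms=3b
Σ=12b of 12 (168bpm 6/8) — PASS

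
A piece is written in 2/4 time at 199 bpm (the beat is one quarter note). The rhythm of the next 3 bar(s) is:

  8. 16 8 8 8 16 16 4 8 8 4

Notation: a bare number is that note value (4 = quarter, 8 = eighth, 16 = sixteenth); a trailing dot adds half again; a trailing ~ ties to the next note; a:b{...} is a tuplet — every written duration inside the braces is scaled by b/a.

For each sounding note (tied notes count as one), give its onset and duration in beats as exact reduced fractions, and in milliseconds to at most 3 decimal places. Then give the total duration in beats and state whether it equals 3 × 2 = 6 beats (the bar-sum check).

1) 0.0ms=0b +226.131ms=3/4b
2) 226.131ms=3/4b +75.377ms=1/4b
3) 301.508ms=1b +150.754ms=1/2b
4) 452.261ms=3/2b +150.754ms=1/2b
5) 603.015ms=2b +150.754ms=1/2b
6) 753.769ms=5/2b +75.377ms=1/4b
7) 829.146ms=11/4b +75.377ms=1/4b
8) 904.523ms=3b +301.508ms=1b
9) 1206.03ms=4b +150.754ms=1/2b
10) 1356.784ms=9/2b +150.754ms=1/2b
11) 1507.538ms=5b +301.508ms=1b
Σ=6b of 6 (199bpm 2/4) — PASS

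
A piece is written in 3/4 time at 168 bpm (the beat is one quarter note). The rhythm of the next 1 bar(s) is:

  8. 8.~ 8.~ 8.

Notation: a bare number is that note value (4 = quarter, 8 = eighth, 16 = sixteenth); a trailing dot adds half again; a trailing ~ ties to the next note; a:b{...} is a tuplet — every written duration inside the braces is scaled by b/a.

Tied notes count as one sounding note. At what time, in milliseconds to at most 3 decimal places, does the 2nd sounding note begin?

note 2 onset = 3/4b = 267.857ms

1. 0.0ms @ 0 + 267.857ms (3/4)
2. 267.857ms @ 3/4 + 803.571ms (9/4)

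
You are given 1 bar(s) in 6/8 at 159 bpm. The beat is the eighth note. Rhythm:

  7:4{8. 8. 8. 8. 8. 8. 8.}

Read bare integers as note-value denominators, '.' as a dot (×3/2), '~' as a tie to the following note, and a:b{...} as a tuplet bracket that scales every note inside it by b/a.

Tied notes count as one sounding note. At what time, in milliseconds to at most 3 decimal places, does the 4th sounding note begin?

1. 0.0ms @ 0 + 323.45ms (6/7)
2. 323.45ms @ 6/7 + 323.45ms (6/7)
3. 646.9ms @ 12/7 + 323.45ms (6/7)
4. 970.35ms @ 18/7 + 323.45ms (6/7)
5. 1293.801ms @ 24/7 + 323.45ms (6/7)
6. 1617.251ms @ 30/7 + 323.45ms (6/7)
7. 1940.701ms @ 36/7 + 323.45ms (6/7)

note 4 onset = 18/7b = 970.35ms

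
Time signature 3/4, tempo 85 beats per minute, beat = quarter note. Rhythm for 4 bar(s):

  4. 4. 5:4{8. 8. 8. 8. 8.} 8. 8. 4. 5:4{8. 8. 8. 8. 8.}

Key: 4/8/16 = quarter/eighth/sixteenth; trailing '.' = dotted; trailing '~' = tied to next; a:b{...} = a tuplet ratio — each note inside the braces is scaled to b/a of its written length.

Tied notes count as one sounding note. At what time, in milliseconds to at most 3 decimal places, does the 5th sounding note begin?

note 5 onset = 21/5b = 2964.706ms

1. 0.0ms @ 0 + 1058.824ms (3/2)
2. 1058.824ms @ 3/2 + 1058.824ms (3/2)
3. 2117.647ms @ 3 + 423.529ms (3/5)
4. 2541.176ms @ 18/5 + 423.529ms (3/5)
5. 2964.706ms @ 21/5 + 423.529ms (3/5)
6. 3388.235ms @ 24/5 + 423.529ms (3/5)
7. 3811.765ms @ 27/5 + 423.529ms (3/5)
8. 4235.294ms @ 6 + 529.412ms (3/4)
9. 4764.706ms @ 27/4 + 529.412ms (3/4)
10. 5294.118ms @ 15/2 + 1058.824ms (3/2)
11. 6352.941ms @ 9 + 423.529ms (3/5)
12. 6776.471ms @ 48/5 + 423.529ms (3/5)
13. 7200.0ms @ 51/5 + 423.529ms (3/5)
14. 7623.529ms @ 54/5 + 423.529ms (3/5)
15. 8047.059ms @ 57/5 + 423.529ms (3/5)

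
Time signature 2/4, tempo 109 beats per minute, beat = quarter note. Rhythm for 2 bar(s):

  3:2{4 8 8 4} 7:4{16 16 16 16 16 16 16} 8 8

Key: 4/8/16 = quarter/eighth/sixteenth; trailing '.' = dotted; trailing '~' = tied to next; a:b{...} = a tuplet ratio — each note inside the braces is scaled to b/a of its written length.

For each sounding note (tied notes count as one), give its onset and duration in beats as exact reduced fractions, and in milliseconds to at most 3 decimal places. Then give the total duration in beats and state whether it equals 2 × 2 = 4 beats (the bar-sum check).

1) 0.0ms=0b +366.972ms=2/3b
2) 366.972ms=2/3b +183.486ms=1/3b
3) 550.459ms=1b +183.486ms=1/3b
4) 733.945ms=4/3b +366.972ms=2/3b
5) 1100.917ms=2b +78.637ms=1/7b
6) 1179.554ms=15/7b +78.637ms=1/7b
7) 1258.191ms=16/7b +78.637ms=1/7b
8) 1336.828ms=17/7b +78.637ms=1/7b
9) 1415.465ms=18/7b +78.637ms=1/7b
10) 1494.102ms=19/7b +78.637ms=1/7b
11) 1572.739ms=20/7b +78.637ms=1/7b
12) 1651.376ms=3b +275.229ms=1/2b
13) 1926.606ms=7/2b +275.229ms=1/2b
Σ=4b of 4 (109bpm 2/4) — PASS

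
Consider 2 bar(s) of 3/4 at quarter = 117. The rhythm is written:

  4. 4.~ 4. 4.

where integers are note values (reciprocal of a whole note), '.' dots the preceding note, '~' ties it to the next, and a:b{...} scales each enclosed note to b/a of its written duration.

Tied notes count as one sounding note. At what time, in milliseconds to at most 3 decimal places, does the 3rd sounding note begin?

1. 0.0ms @ 0 + 769.231ms (3/2)
2. 769.231ms @ 3/2 + 1538.462ms (3)
3. 2307.692ms @ 9/2 + 769.231ms (3/2)

note 3 onset = 9/2b = 2307.692ms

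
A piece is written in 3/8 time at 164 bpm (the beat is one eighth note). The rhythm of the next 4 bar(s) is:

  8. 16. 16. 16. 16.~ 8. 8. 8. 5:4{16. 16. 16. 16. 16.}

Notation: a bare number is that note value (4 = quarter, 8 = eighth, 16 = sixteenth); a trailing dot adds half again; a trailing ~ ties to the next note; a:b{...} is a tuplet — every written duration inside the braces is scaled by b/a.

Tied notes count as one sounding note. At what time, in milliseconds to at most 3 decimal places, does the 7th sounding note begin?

note 7 onset = 15/2b = 2743.902ms

1. 0.0ms @ 0 + 548.78ms (3/2)
2. 548.78ms @ 3/2 + 274.39ms (3/4)
3. 823.171ms @ 9/4 + 274.39ms (3/4)
4. 1097.561ms @ 3 + 274.39ms (3/4)
5. 1371.951ms @ 15/4 + 823.171ms (9/4)
6. 2195.122ms @ 6 + 548.78ms (3/2)
7. 2743.902ms @ 15/2 + 548.78ms (3/2)
8. 3292.683ms @ 9 + 219.512ms (3/5)
9. 3512.195ms @ 48/5 + 219.512ms (3/5)
10. 3731.707ms @ 51/5 + 219.512ms (3/5)
11. 3951.22ms @ 54/5 + 219.512ms (3/5)
12. 4170.732ms @ 57/5 + 219.512ms (3/5)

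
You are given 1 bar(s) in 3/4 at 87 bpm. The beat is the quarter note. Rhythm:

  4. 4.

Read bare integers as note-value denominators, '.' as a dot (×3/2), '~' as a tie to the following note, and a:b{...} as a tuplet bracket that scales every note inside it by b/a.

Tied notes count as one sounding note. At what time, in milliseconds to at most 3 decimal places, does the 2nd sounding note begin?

note 2 onset = 3/2b = 1034.483ms

1. 0.0ms @ 0 + 1034.483ms (3/2)
2. 1034.483ms @ 3/2 + 1034.483ms (3/2)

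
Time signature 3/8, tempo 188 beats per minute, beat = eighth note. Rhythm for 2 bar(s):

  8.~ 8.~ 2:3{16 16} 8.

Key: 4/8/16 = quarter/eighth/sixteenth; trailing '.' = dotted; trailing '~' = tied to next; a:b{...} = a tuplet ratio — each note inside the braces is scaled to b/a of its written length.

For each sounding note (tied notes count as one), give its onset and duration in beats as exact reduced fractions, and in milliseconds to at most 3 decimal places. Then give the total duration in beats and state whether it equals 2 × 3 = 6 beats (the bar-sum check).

1) 0.0ms=0b +1196.809ms=15/4b
2) 1196.809ms=15/4b +239.362ms=3/4b
3) 1436.17ms=9/2b +478.723ms=3/2b
Σ=6b of 6 (188bpm 3/8) — PASS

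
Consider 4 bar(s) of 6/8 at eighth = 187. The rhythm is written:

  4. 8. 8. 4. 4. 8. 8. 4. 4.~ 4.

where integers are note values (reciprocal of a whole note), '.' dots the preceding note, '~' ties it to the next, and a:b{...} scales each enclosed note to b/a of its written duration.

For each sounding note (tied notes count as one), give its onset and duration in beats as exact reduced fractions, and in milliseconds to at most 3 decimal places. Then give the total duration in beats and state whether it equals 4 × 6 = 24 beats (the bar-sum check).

1) 0.0ms=0b +962.567ms=3b
2) 962.567ms=3b +481.283ms=3/2b
3) 1443.85ms=9/2b +481.283ms=3/2b
4) 1925.134ms=6b +962.567ms=3b
5) 2887.701ms=9b +962.567ms=3b
6) 3850.267ms=12b +481.283ms=3/2b
7) 4331.551ms=27/2b +481.283ms=3/2b
8) 4812.834ms=15b +962.567ms=3b
9) 5775.401ms=18b +1925.134ms=6b
Σ=24b of 24 (187bpm 6/8) — PASS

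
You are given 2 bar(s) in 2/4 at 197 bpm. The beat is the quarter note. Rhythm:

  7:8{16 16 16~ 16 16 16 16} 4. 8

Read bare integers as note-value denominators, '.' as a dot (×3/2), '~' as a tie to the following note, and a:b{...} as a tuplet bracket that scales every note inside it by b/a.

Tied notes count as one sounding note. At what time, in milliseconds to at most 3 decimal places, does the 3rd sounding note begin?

note 3 onset = 4/7b = 174.039ms

1. 0.0ms @ 0 + 87.02ms (2/7)
2. 87.02ms @ 2/7 + 87.02ms (2/7)
3. 174.039ms @ 4/7 + 174.039ms (4/7)
4. 348.078ms @ 8/7 + 87.02ms (2/7)
5. 435.098ms @ 10/7 + 87.02ms (2/7)
6. 522.117ms @ 12/7 + 87.02ms (2/7)
7. 609.137ms @ 2 + 456.853ms (3/2)
8. 1065.99ms @ 7/2 + 152.284ms (1/2)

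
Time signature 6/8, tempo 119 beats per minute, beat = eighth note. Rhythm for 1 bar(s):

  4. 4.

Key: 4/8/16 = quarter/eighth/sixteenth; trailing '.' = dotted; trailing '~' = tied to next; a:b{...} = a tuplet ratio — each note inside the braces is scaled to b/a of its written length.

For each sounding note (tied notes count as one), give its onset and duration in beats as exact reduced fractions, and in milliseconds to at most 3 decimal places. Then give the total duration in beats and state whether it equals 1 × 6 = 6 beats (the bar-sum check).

1) 0.0ms=0b +1512.605ms=3b
2) 1512.605ms=3b +1512.605ms=3b
Σ=6b of 6 (119bpm 6/8) — PASS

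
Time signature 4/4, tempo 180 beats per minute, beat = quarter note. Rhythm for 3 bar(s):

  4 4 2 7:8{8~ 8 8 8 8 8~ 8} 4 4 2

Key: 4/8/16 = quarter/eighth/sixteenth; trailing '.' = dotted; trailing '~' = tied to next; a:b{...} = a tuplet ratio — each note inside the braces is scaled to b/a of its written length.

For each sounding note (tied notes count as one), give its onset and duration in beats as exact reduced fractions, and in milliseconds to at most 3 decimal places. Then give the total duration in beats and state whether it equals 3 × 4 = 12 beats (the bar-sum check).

1) 0.0ms=0b +333.333ms=1b
2) 333.333ms=1b +333.333ms=1b
3) 666.667ms=2b +666.667ms=2b
4) 1333.333ms=4b +380.952ms=8/7b
5) 1714.286ms=36/7b +190.476ms=4/7b
6) 1904.762ms=40/7b +190.476ms=4/7b
7) 2095.238ms=44/7b +190.476ms=4/7b
8) 2285.714ms=48/7b +380.952ms=8/7b
9) 2666.667ms=8b +333.333ms=1b
10) 3000.0ms=9b +333.333ms=1b
11) 3333.333ms=10b +666.667ms=2b
Σ=12b of 12 (180bpm 4/4) — PASS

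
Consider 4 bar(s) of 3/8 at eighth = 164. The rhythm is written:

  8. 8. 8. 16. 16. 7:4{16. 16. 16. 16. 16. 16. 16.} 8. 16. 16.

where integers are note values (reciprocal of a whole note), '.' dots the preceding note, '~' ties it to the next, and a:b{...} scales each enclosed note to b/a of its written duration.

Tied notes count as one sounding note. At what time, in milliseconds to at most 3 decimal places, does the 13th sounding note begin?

note 13 onset = 9b = 3292.683ms

1. 0.0ms @ 0 + 548.78ms (3/2)
2. 548.78ms @ 3/2 + 548.78ms (3/2)
3. 1097.561ms @ 3 + 548.78ms (3/2)
4. 1646.341ms @ 9/2 + 274.39ms (3/4)
5. 1920.732ms @ 21/4 + 274.39ms (3/4)
6. 2195.122ms @ 6 + 156.794ms (3/7)
7. 2351.916ms @ 45/7 + 156.794ms (3/7)
8. 2508.711ms @ 48/7 + 156.794ms (3/7)
9. 2665.505ms @ 51/7 + 156.794ms (3/7)
10. 2822.3ms @ 54/7 + 156.794ms (3/7)
11. 2979.094ms @ 57/7 + 156.794ms (3/7)
12. 3135.889ms @ 60/7 + 156.794ms (3/7)
13. 3292.683ms @ 9 + 548.78ms (3/2)
14. 3841.463ms @ 21/2 + 274.39ms (3/4)
15. 4115.854ms @ 45/4 + 274.39ms (3/4)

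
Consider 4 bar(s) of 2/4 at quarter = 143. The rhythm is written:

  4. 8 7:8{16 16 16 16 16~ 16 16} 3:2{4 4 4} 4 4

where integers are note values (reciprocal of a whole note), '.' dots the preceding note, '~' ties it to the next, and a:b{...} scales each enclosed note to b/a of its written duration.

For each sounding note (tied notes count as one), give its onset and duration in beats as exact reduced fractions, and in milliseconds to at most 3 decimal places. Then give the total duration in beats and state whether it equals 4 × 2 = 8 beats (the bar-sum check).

1) 0.0ms=0b +629.371ms=3/2b
2) 629.371ms=3/2b +209.79ms=1/2b
3) 839.161ms=2b +119.88ms=2/7b
4) 959.041ms=16/7b +119.88ms=2/7b
5) 1078.921ms=18/7b +119.88ms=2/7b
6) 1198.801ms=20/7b +119.88ms=2/7b
7) 1318.681ms=22/7b +239.76ms=4/7b
8) 1558.442ms=26/7b +119.88ms=2/7b
9) 1678.322ms=4b +279.72ms=2/3b
10) 1958.042ms=14/3b +279.72ms=2/3b
11) 2237.762ms=16/3b +279.72ms=2/3b
12) 2517.483ms=6b +419.58ms=1b
13) 2937.063ms=7b +419.58ms=1b
Σ=8b of 8 (143bpm 2/4) — PASS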